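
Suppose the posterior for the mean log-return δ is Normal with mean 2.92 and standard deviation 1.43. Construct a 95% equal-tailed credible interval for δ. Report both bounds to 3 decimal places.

The posterior is symmetric, so the 95% equal-tailed interval is δ = 2.92 ± z·1.43 with z = 1.960.
Half-width: 1.960 × 1.43 = 2.803.
2.92 − 2.803 = 0.117; 2.92 + 2.803 = 5.723.

[0.117, 5.723]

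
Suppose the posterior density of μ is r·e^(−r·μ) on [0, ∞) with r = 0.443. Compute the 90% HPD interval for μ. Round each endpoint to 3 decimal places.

[0.000, 5.198]

The exponential density is strictly decreasing on [0, ∞), so the HPD interval is anchored at 0: [0, q] with P(μ ≤ q) = 0.90.
q = −ln(1 − 0.90) / 0.443 = 2.3026 / 0.443 = 5.198.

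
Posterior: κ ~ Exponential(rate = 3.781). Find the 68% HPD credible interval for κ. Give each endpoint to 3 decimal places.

[0.000, 0.301]

The exponential density is strictly decreasing on [0, ∞), so the HPD interval is anchored at 0: [0, q] with P(κ ≤ q) = 0.68.
q = −ln(1 − 0.68) / 3.781 = 1.1394 / 3.781 = 0.301.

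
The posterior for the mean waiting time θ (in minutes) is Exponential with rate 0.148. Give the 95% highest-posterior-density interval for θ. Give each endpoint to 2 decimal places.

[0.00, 20.24]

The exponential density is strictly decreasing on [0, ∞), so the HPD interval is anchored at 0: [0, q] with P(θ ≤ q) = 0.95.
q = −ln(1 − 0.95) / 0.148 = 2.9957 / 0.148 = 20.24.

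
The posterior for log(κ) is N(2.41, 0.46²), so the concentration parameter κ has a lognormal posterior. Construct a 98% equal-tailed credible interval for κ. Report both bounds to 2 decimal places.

[3.82, 32.46]

On the log scale the 98% interval is 2.41 ± 2.326 × 0.46 = [1.3399, 3.4801].
Exponentiate: [e^1.3399, e^3.4801] = [3.82, 32.46].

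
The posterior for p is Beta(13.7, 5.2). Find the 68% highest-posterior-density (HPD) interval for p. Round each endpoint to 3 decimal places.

The posterior is unimodal and skewed, so the HPD interval has equal density at both endpoints and is the shortest 68% interval.
Solving f(0.643) = f(0.842) with F(0.842) − F(0.643) = 0.68 gives [0.643, 0.842].
For comparison, the equal-tailed interval is [0.624, 0.826]; the HPD is narrower and shifted toward the mode.

[0.643, 0.842]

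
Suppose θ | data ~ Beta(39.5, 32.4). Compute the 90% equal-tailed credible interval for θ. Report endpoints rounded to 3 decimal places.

Posterior: Beta(39.5, 32.4).
Equal-tailed 90% interval: the 0.05 and 0.95 quantiles of Beta(39.5, 32.4).
Posterior mean ≈ 0.549, SD ≈ 0.058; a Normal approximation gives roughly [0.454, 0.645].
Exact: F⁻¹(0.05) = 0.453; F⁻¹(0.95) = 0.645.

[0.453, 0.645]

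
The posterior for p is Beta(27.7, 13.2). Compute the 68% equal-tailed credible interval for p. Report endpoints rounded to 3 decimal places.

[0.605, 0.750]

Posterior: Beta(27.7, 13.2).
Equal-tailed 68% interval: the 0.16 and 0.84 quantiles of Beta(27.7, 13.2).
Posterior mean ≈ 0.677, SD ≈ 0.072; a Normal approximation gives roughly [0.605, 0.749].
Exact: F⁻¹(0.16) = 0.605; F⁻¹(0.84) = 0.750.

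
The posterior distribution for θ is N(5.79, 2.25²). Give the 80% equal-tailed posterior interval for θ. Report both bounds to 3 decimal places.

[2.907, 8.673]

The posterior is symmetric, so the 80% equal-tailed interval is θ = 5.79 ± z·2.25 with z = 1.282.
Half-width: 1.282 × 2.25 = 2.883.
5.79 − 2.883 = 2.907; 5.79 + 2.883 = 8.673.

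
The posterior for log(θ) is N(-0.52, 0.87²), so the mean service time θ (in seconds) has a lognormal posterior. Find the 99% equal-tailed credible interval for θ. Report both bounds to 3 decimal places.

On the log scale the 99% interval is -0.52 ± 2.576 × 0.87 = [-2.7610, 1.7210].
Exponentiate: [e^-2.7610, e^1.7210] = [0.063, 5.590].

[0.063, 5.590]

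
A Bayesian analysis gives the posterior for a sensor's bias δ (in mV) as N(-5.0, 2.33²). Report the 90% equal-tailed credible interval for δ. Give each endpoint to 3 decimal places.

[-8.833, -1.167]

The posterior is symmetric, so the 90% equal-tailed interval is δ = -5.0 ± z·2.33 with z = 1.645.
Half-width: 1.645 × 2.33 = 3.833.
-5.0 − 3.833 = -8.833; -5.0 + 3.833 = -1.167.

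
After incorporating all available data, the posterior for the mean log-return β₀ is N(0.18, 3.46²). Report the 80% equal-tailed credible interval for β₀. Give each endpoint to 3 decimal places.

The posterior is symmetric, so the 80% equal-tailed interval is β₀ = 0.18 ± z·3.46 with z = 1.282.
Half-width: 1.282 × 3.46 = 4.434.
0.18 − 4.434 = -4.254; 0.18 + 4.434 = 4.614.

[-4.254, 4.614]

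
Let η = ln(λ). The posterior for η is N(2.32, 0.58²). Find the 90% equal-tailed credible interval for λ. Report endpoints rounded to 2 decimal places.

[3.92, 26.42]

On the log scale the 90% interval is 2.32 ± 1.645 × 0.58 = [1.3660, 3.2740].
Exponentiate: [e^1.3660, e^3.2740] = [3.92, 26.42].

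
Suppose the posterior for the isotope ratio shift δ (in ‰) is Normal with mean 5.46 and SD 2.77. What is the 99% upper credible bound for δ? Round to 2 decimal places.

11.90

Need U with P(δ ≤ U) = 0.99: U = 5.46 + z_{0.01}·2.77.
z = 2.326; U = 5.46 + 2.326 × 2.77 = 11.90.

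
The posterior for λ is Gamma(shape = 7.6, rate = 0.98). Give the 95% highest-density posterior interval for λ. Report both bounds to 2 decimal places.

[2.78, 13.35]

The posterior is unimodal and skewed, so the HPD interval has equal density at both endpoints and is the shortest 95% interval.
Solving f(2.78) = f(13.35) with F(13.35) − F(2.78) = 0.95 gives [2.78, 13.35].
For comparison, the equal-tailed interval is [3.26, 14.16]; the HPD is narrower and shifted toward the mode.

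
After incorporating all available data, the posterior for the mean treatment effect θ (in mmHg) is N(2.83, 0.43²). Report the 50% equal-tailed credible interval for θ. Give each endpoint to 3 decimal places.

The posterior is symmetric, so the 50% equal-tailed interval is θ = 2.83 ± z·0.43 with z = 0.674.
Half-width: 0.674 × 0.43 = 0.290.
2.83 − 0.290 = 2.540; 2.83 + 0.290 = 3.120.

[2.540, 3.120]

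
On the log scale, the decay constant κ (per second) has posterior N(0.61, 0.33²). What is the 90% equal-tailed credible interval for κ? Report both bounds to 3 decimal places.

On the log scale the 90% interval is 0.61 ± 1.645 × 0.33 = [0.0672, 1.1528].
Exponentiate: [e^0.0672, e^1.1528] = [1.070, 3.167].

[1.070, 3.167]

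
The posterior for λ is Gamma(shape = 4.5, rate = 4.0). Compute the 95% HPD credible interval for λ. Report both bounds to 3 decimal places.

The posterior is unimodal and skewed, so the HPD interval has equal density at both endpoints and is the shortest 95% interval.
Solving f(0.238) = f(2.174) with F(2.174) − F(0.238) = 0.95 gives [0.238, 2.174].
For comparison, the equal-tailed interval is [0.338, 2.378]; the HPD is narrower and shifted toward the mode.

[0.238, 2.174]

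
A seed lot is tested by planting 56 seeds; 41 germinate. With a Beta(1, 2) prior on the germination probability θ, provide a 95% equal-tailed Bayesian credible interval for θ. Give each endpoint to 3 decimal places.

[0.591, 0.819]

Posterior: Beta(1+41, 2+15) = Beta(42, 17).
Equal-tailed 95% interval: the 0.025 and 0.975 quantiles of Beta(42, 17).
Posterior mean ≈ 0.712, SD ≈ 0.058; a Normal approximation gives roughly [0.597, 0.826].
Exact: F⁻¹(0.025) = 0.591; F⁻¹(0.975) = 0.819.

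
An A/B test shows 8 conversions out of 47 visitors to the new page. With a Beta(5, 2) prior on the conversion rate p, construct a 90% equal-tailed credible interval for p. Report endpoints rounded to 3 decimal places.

[0.152, 0.341]

Posterior: Beta(5+8, 2+39) = Beta(13, 41).
Equal-tailed 90% interval: the 0.05 and 0.95 quantiles of Beta(13, 41).
Posterior mean ≈ 0.241, SD ≈ 0.058; a Normal approximation gives roughly [0.146, 0.336].
Exact: F⁻¹(0.05) = 0.152; F⁻¹(0.95) = 0.341.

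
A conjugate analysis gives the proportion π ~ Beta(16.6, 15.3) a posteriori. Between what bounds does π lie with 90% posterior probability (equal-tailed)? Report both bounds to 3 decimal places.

[0.376, 0.663]

Posterior: Beta(16.6, 15.3).
Equal-tailed 90% interval: the 0.05 and 0.95 quantiles of Beta(16.6, 15.3).
Posterior mean ≈ 0.520, SD ≈ 0.087; a Normal approximation gives roughly [0.377, 0.664].
Exact: F⁻¹(0.05) = 0.376; F⁻¹(0.95) = 0.663.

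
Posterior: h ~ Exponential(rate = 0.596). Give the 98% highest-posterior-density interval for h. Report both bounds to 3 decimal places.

[0.000, 6.564]

The exponential density is strictly decreasing on [0, ∞), so the HPD interval is anchored at 0: [0, q] with P(h ≤ q) = 0.98.
q = −ln(1 − 0.98) / 0.596 = 3.9120 / 0.596 = 6.564.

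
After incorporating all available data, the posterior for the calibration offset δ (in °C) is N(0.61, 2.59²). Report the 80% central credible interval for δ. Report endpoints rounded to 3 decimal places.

The posterior is symmetric, so the 80% equal-tailed interval is δ = 0.61 ± z·2.59 with z = 1.282.
Half-width: 1.282 × 2.59 = 3.319.
0.61 − 3.319 = -2.709; 0.61 + 3.319 = 3.929.

[-2.709, 3.929]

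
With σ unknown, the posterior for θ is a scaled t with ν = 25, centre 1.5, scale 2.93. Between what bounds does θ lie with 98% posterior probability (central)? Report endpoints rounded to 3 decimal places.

[-5.781, 8.781]

The t_25 distribution is symmetric; the 98% interval is 1.5 ± t·2.93 with t_{0.99,25} = 2.485.
Half-width: 2.485 × 2.93 = 7.281.
1.5 − 7.281 = -5.781; 1.5 + 7.281 = 8.781.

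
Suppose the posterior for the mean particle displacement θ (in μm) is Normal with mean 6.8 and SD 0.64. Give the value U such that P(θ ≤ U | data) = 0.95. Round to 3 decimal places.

Need U with P(θ ≤ U) = 0.95: U = 6.8 + z_{0.05}·0.64.
z = 1.645; U = 6.8 + 1.645 × 0.64 = 7.853.

7.853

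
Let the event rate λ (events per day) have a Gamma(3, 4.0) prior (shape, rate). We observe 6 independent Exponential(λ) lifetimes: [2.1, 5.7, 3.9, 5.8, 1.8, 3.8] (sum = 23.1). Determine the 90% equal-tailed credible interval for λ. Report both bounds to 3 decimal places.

[0.173, 0.533]

Posterior: Gamma(3+6, 4.0+23.1) = Gamma(9, 27.1) (shape, rate).
Equal-tailed 90% interval: Gamma(9, 27.1) quantiles at 0.05 and 0.95.
Posterior mean ≈ 0.332, SD ≈ 0.111; a Normal approximation gives roughly [0.150, 0.514].
Exact: lower = 0.173; upper = 0.533.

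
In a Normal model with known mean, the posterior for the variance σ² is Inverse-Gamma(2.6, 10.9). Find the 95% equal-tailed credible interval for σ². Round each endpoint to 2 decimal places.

Inverse-Gamma(2.6, 10.9) quantiles: F⁻¹(0.025) and F⁻¹(0.975).
Equivalently, 1/σ² ~ Gamma(2.6, rate = 10.9); invert its 0.975 and 0.025 quantiles.
Posterior mean ≈ 6.81, SD ≈ 8.79; a Normal approximation gives roughly [-10.43, 24.05].
Exact: lower = 1.66; upper = 24.00.

[1.66, 24.00]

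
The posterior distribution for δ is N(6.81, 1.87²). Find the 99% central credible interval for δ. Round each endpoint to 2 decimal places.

The posterior is symmetric, so the 99% equal-tailed interval is δ = 6.81 ± z·1.87 with z = 2.576.
Half-width: 2.576 × 1.87 = 4.82.
6.81 − 4.82 = 1.99; 6.81 + 4.82 = 11.63.

[1.99, 11.63]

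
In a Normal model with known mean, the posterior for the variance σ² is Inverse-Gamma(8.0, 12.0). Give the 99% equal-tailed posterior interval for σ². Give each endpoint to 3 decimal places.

[0.700, 4.667]

Inverse-Gamma(8.0, 12.0) quantiles: F⁻¹(0.005) and F⁻¹(0.995).
Equivalently, 1/σ² ~ Gamma(8.0, rate = 12.0); invert its 0.995 and 0.005 quantiles.
Posterior mean ≈ 1.714, SD ≈ 0.700; a Normal approximation gives roughly [-0.088, 3.517].
Exact: lower = 0.700; upper = 4.667.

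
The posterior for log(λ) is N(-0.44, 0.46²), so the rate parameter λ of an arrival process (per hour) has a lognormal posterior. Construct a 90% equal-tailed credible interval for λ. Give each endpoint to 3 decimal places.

[0.302, 1.372]

On the log scale the 90% interval is -0.44 ± 1.645 × 0.46 = [-1.1966, 0.3166].
Exponentiate: [e^-1.1966, e^0.3166] = [0.302, 1.372].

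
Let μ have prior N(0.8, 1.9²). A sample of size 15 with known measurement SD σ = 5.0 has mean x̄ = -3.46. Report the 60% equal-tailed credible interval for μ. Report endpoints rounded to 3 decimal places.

[-3.013, -1.216]

Posterior precision = 1/1.9² + 15/5.0² = 0.2770 + 0.6000 = 0.8770, so posterior SD = 1.0678.
Posterior mean = (0.8/1.9² + 15·-3.46/5.0²) / 0.8770 = -2.1145.
Interval: -2.1145 ± 0.842 × 1.0678 → [-3.013, -1.216].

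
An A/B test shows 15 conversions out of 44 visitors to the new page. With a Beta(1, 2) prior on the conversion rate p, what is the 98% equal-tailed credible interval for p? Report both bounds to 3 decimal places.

Posterior: Beta(1+15, 2+29) = Beta(16, 31).
Equal-tailed 98% interval: the 0.01 and 0.99 quantiles of Beta(16, 31).
Posterior mean ≈ 0.340, SD ≈ 0.068; a Normal approximation gives roughly [0.181, 0.500].
Exact: F⁻¹(0.01) = 0.193; F⁻¹(0.99) = 0.507.

[0.193, 0.507]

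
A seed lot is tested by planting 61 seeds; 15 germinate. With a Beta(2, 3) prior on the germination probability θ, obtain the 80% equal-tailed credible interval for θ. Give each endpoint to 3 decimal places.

[0.191, 0.328]

Posterior: Beta(2+15, 3+46) = Beta(17, 49).
Equal-tailed 80% interval: the 0.1 and 0.9 quantiles of Beta(17, 49).
Posterior mean ≈ 0.258, SD ≈ 0.053; a Normal approximation gives roughly [0.189, 0.326].
Exact: F⁻¹(0.1) = 0.191; F⁻¹(0.9) = 0.328.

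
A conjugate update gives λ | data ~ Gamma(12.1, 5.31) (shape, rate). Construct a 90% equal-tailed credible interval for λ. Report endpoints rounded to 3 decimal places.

Posterior: Gamma(shape 12.1, rate 5.31).
Equal-tailed 90% interval: Gamma(12.1, 5.31) quantiles at 0.05 and 0.95.
Posterior mean ≈ 2.279, SD ≈ 0.655; a Normal approximation gives roughly [1.201, 3.356].
Exact: lower = 1.318; upper = 3.452.

[1.318, 3.452]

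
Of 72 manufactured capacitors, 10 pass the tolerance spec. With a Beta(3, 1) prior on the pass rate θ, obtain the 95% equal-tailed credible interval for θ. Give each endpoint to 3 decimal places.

Posterior: Beta(3+10, 1+62) = Beta(13, 63).
Equal-tailed 95% interval: the 0.025 and 0.975 quantiles of Beta(13, 63).
Posterior mean ≈ 0.171, SD ≈ 0.043; a Normal approximation gives roughly [0.087, 0.255].
Exact: F⁻¹(0.025) = 0.096; F⁻¹(0.975) = 0.263.

[0.096, 0.263]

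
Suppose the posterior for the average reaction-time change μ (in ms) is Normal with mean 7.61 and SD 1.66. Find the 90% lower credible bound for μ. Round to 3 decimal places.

Need L with P(μ ≥ L) = 0.90: L = 7.61 − z_{0.1}·1.66.
z = 1.282; L = 7.61 − 1.282 × 1.66 = 5.483.

5.483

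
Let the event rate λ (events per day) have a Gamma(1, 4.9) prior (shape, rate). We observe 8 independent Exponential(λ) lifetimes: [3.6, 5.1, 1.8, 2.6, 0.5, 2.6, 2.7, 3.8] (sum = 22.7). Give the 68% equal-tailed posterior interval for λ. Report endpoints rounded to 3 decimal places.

Posterior: Gamma(1+8, 4.9+22.7) = Gamma(9, 27.6) (shape, rate).
Equal-tailed 68% interval: Gamma(9, 27.6) quantiles at 0.16 and 0.84.
Posterior mean ≈ 0.326, SD ≈ 0.109; a Normal approximation gives roughly [0.218, 0.434].
Exact: lower = 0.220; upper = 0.432.

[0.220, 0.432]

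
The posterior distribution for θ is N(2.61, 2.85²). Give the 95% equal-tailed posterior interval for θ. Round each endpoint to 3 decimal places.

The posterior is symmetric, so the 95% equal-tailed interval is θ = 2.61 ± z·2.85 with z = 1.960.
Half-width: 1.960 × 2.85 = 5.586.
2.61 − 5.586 = -2.976; 2.61 + 5.586 = 8.196.

[-2.976, 8.196]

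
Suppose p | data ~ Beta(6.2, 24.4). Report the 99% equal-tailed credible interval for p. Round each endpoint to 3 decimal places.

Posterior: Beta(6.2, 24.4).
Equal-tailed 99% interval: the 0.005 and 0.995 quantiles of Beta(6.2, 24.4).
Posterior mean ≈ 0.203, SD ≈ 0.072; a Normal approximation gives roughly [0.018, 0.387].
Exact: F⁻¹(0.005) = 0.059; F⁻¹(0.995) = 0.417.

[0.059, 0.417]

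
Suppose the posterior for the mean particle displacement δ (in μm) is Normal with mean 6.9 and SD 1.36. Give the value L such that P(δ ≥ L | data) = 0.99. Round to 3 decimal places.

3.736

Need L with P(δ ≥ L) = 0.99: L = 6.9 − z_{0.01}·1.36.
z = 2.326; L = 6.9 − 2.326 × 1.36 = 3.736.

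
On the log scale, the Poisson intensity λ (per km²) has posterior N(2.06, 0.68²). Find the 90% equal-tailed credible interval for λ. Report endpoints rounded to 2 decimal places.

On the log scale the 90% interval is 2.06 ± 1.645 × 0.68 = [0.9415, 3.1785].
Exponentiate: [e^0.9415, e^3.1785] = [2.56, 24.01].

[2.56, 24.01]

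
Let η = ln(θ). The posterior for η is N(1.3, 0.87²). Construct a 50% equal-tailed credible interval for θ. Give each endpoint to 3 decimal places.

On the log scale the 50% interval is 1.3 ± 0.674 × 0.87 = [0.7132, 1.8868].
Exponentiate: [e^0.7132, e^1.8868] = [2.040, 6.598].

[2.040, 6.598]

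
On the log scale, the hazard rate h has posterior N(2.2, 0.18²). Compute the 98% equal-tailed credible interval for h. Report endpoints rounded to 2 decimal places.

On the log scale the 98% interval is 2.2 ± 2.326 × 0.18 = [1.7813, 2.6187].
Exponentiate: [e^1.7813, e^2.6187] = [5.94, 13.72].

[5.94, 13.72]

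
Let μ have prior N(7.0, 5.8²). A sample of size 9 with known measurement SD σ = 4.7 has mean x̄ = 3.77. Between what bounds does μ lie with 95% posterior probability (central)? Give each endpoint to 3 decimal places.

Posterior precision = 1/5.8² + 9/4.7² = 0.0297 + 0.4074 = 0.4372, so posterior SD = 1.5125.
Posterior mean = (7.0/5.8² + 9·3.77/4.7²) / 0.4372 = 3.9896.
Interval: 3.9896 ± 1.960 × 1.5125 → [1.025, 6.954].

[1.025, 6.954]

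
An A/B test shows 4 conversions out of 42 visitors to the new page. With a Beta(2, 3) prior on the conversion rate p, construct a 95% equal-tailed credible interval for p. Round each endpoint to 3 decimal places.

[0.049, 0.236]

Posterior: Beta(2+4, 3+38) = Beta(6, 41).
Equal-tailed 95% interval: the 0.025 and 0.975 quantiles of Beta(6, 41).
Posterior mean ≈ 0.128, SD ≈ 0.048; a Normal approximation gives roughly [0.033, 0.222].
Exact: F⁻¹(0.025) = 0.049; F⁻¹(0.975) = 0.236.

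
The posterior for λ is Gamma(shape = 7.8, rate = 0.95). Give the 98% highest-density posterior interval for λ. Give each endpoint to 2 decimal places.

The posterior is unimodal and skewed, so the HPD interval has equal density at both endpoints and is the shortest 98% interval.
Solving f(2.48) = f(15.69) with F(15.69) − F(2.48) = 0.98 gives [2.48, 15.69].
For comparison, the equal-tailed interval is [2.94, 16.54]; the HPD is narrower and shifted toward the mode.

[2.48, 15.69]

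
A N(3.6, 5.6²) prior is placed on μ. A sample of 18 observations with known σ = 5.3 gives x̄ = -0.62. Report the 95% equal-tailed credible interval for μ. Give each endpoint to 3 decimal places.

[-2.810, 1.970]

Posterior precision = 1/5.6² + 18/5.3² = 0.0319 + 0.6408 = 0.6727, so posterior SD = 1.2193.
Posterior mean = (3.6/5.6² + 18·-0.62/5.3²) / 0.6727 = -0.4200.
Interval: -0.4200 ± 1.960 × 1.2193 → [-2.810, 1.970].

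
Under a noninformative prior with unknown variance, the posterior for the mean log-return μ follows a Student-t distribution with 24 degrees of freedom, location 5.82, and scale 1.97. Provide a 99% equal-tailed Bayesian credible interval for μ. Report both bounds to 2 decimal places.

The t_24 distribution is symmetric; the 99% interval is 5.82 ± t·1.97 with t_{0.995,24} = 2.797.
Half-width: 2.797 × 1.97 = 5.51.
5.82 − 5.51 = 0.31; 5.82 + 5.51 = 11.33.

[0.31, 11.33]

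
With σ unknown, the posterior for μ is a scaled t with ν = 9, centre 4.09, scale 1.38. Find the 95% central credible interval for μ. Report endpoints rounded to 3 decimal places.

[0.968, 7.212]

The t_9 distribution is symmetric; the 95% interval is 4.09 ± t·1.38 with t_{0.975,9} = 2.262.
Half-width: 2.262 × 1.38 = 3.122.
4.09 − 3.122 = 0.968; 4.09 + 3.122 = 7.212.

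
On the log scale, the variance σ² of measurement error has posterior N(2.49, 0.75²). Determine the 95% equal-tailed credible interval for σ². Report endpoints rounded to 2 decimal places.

On the log scale the 95% interval is 2.49 ± 1.960 × 0.75 = [1.0200, 3.9600].
Exponentiate: [e^1.0200, e^3.9600] = [2.77, 52.46].

[2.77, 52.46]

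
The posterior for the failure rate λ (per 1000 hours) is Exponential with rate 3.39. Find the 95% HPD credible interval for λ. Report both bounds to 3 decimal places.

[0.000, 0.884]

The exponential density is strictly decreasing on [0, ∞), so the HPD interval is anchored at 0: [0, q] with P(λ ≤ q) = 0.95.
q = −ln(1 − 0.95) / 3.39 = 2.9957 / 3.39 = 0.884.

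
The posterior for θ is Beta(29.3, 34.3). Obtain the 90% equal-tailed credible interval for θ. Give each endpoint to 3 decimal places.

Posterior: Beta(29.3, 34.3).
Equal-tailed 90% interval: the 0.05 and 0.95 quantiles of Beta(29.3, 34.3).
Posterior mean ≈ 0.461, SD ≈ 0.062; a Normal approximation gives roughly [0.359, 0.563].
Exact: F⁻¹(0.05) = 0.359; F⁻¹(0.95) = 0.564.

[0.359, 0.564]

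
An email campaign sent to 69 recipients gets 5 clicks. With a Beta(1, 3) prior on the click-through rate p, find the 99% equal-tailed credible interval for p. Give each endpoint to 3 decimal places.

[0.022, 0.184]

Posterior: Beta(1+5, 3+64) = Beta(6, 67).
Equal-tailed 99% interval: the 0.005 and 0.995 quantiles of Beta(6, 67).
Posterior mean ≈ 0.082, SD ≈ 0.032; a Normal approximation gives roughly [0.000, 0.164].
Exact: F⁻¹(0.005) = 0.022; F⁻¹(0.995) = 0.184.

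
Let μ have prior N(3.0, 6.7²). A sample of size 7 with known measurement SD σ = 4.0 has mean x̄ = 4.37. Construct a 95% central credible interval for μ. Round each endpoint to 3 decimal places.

Posterior precision = 1/6.7² + 7/4.0² = 0.0223 + 0.4375 = 0.4598, so posterior SD = 1.4748.
Posterior mean = (3.0/6.7² + 7·4.37/4.0²) / 0.4598 = 4.3036.
Interval: 4.3036 ± 1.960 × 1.4748 → [1.413, 7.194].

[1.413, 7.194]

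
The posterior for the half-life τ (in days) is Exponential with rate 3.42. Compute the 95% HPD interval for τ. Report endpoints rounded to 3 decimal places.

[0.000, 0.876]

The exponential density is strictly decreasing on [0, ∞), so the HPD interval is anchored at 0: [0, q] with P(τ ≤ q) = 0.95.
q = −ln(1 − 0.95) / 3.42 = 2.9957 / 3.42 = 0.876.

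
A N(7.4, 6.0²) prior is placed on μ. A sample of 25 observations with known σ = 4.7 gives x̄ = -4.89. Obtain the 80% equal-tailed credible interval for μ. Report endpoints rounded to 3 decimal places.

Posterior precision = 1/6.0² + 25/4.7² = 0.0278 + 1.1317 = 1.1595, so posterior SD = 0.9287.
Posterior mean = (7.4/6.0² + 25·-4.89/4.7²) / 1.1595 = -4.5956.
Interval: -4.5956 ± 1.282 × 0.9287 → [-5.786, -3.405].

[-5.786, -3.405]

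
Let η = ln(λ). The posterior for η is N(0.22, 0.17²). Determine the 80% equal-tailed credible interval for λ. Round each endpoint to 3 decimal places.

[1.002, 1.549]

On the log scale the 80% interval is 0.22 ± 1.282 × 0.17 = [0.0021, 0.4379].
Exponentiate: [e^0.0021, e^0.4379] = [1.002, 1.549].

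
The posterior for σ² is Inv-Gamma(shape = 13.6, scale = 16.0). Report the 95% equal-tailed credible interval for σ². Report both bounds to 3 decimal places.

Inverse-Gamma(13.6, 16.0) quantiles: F⁻¹(0.025) and F⁻¹(0.975).
Equivalently, 1/σ² ~ Gamma(13.6, rate = 16.0); invert its 0.975 and 0.025 quantiles.
Posterior mean ≈ 1.270, SD ≈ 0.373; a Normal approximation gives roughly [0.539, 2.001].
Exact: lower = 0.737; upper = 2.174.

[0.737, 2.174]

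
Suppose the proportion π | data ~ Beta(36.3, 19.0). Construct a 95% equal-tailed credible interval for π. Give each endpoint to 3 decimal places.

Posterior: Beta(36.3, 19.0).
Equal-tailed 95% interval: the 0.025 and 0.975 quantiles of Beta(36.3, 19.0).
Posterior mean ≈ 0.656, SD ≈ 0.063; a Normal approximation gives roughly [0.532, 0.780].
Exact: F⁻¹(0.025) = 0.528; F⁻¹(0.975) = 0.775.

[0.528, 0.775]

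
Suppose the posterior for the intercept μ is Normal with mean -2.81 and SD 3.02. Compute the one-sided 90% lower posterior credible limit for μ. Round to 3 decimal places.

-6.680

Need L with P(μ ≥ L) = 0.90: L = -2.81 − z_{0.1}·3.02.
z = 1.282; L = -2.81 − 1.282 × 3.02 = -6.680.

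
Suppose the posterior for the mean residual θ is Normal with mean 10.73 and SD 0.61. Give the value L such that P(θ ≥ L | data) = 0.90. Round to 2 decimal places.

9.95

Need L with P(θ ≥ L) = 0.90: L = 10.73 − z_{0.1}·0.61.
z = 1.282; L = 10.73 − 1.282 × 0.61 = 9.95.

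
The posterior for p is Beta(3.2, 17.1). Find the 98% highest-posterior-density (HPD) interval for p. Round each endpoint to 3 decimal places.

The posterior is unimodal and skewed, so the HPD interval has equal density at both endpoints and is the shortest 98% interval.
Solving f(0.016) = f(0.356) with F(0.356) − F(0.016) = 0.98 gives [0.016, 0.356].
For comparison, the equal-tailed interval is [0.027, 0.382]; the HPD is narrower and shifted toward the mode.

[0.016, 0.356]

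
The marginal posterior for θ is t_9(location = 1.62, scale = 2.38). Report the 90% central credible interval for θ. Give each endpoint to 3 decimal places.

[-2.743, 5.983]

The t_9 distribution is symmetric; the 90% interval is 1.62 ± t·2.38 with t_{0.95,9} = 1.833.
Half-width: 1.833 × 2.38 = 4.363.
1.62 − 4.363 = -2.743; 1.62 + 4.363 = 5.983.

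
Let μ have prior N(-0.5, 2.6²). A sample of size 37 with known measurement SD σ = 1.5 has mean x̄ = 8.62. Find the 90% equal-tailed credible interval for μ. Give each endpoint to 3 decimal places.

[8.135, 8.942]

Posterior precision = 1/2.6² + 37/1.5² = 0.1479 + 16.4444 = 16.5924, so posterior SD = 0.2455.
Posterior mean = (-0.5/2.6² + 37·8.62/1.5²) / 16.5924 = 8.5387.
Interval: 8.5387 ± 1.645 × 0.2455 → [8.135, 8.942].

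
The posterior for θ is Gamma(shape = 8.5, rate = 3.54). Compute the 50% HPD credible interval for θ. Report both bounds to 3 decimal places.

The posterior is unimodal and skewed, so the HPD interval has equal density at both endpoints and is the shortest 50% interval.
Solving f(1.634) = f(2.691) with F(2.691) − F(1.634) = 0.50 gives [1.634, 2.691].
For comparison, the equal-tailed interval is [1.807, 2.894]; the HPD is narrower and shifted toward the mode.

[1.634, 2.691]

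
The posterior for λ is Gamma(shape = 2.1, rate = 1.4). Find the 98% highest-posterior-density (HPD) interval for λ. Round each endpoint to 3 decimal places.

The posterior is unimodal and skewed, so the HPD interval has equal density at both endpoints and is the shortest 98% interval.
Solving f(0.018) = f(4.301) with F(4.301) − F(0.018) = 0.98 gives [0.018, 4.301].
For comparison, the equal-tailed interval is [0.123, 4.874]; the HPD is narrower and shifted toward the mode.

[0.018, 4.301]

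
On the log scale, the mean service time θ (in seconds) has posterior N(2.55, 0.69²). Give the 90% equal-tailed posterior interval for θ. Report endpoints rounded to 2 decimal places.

[4.12, 39.84]

On the log scale the 90% interval is 2.55 ± 1.645 × 0.69 = [1.4151, 3.6849].
Exponentiate: [e^1.4151, e^3.6849] = [4.12, 39.84].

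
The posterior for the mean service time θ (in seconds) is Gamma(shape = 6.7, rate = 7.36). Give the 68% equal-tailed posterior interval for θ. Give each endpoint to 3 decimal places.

Posterior: Gamma(shape 6.7, rate 7.36).
Equal-tailed 68% interval: Gamma(6.7, 7.36) quantiles at 0.16 and 0.84.
Posterior mean ≈ 0.910, SD ≈ 0.352; a Normal approximation gives roughly [0.561, 1.260].
Exact: lower = 0.569; upper = 1.251.

[0.569, 1.251]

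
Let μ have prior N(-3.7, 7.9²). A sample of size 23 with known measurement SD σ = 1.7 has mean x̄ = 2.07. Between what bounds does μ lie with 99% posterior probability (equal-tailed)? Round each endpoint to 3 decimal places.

[1.146, 2.971]

Posterior precision = 1/7.9² + 23/1.7² = 0.0160 + 7.9585 = 7.9745, so posterior SD = 0.3541.
Posterior mean = (-3.7/7.9² + 23·2.07/1.7²) / 7.9745 = 2.0584.
Interval: 2.0584 ± 2.576 × 0.3541 → [1.146, 2.971].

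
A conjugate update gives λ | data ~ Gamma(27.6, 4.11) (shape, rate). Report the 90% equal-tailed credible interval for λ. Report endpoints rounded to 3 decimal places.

Posterior: Gamma(shape 27.6, rate 4.11).
Equal-tailed 90% interval: Gamma(27.6, 4.11) quantiles at 0.05 and 0.95.
Posterior mean ≈ 6.715, SD ≈ 1.278; a Normal approximation gives roughly [4.613, 8.818].
Exact: lower = 4.760; upper = 8.947.

[4.760, 8.947]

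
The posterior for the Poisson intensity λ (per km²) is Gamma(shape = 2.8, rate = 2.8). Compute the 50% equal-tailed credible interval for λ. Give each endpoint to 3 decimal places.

[0.561, 1.314]

Posterior: Gamma(shape 2.8, rate 2.8).
Equal-tailed 50% interval: Gamma(2.8, 2.8) quantiles at 0.25 and 0.75.
Posterior mean ≈ 1.000, SD ≈ 0.598; a Normal approximation gives roughly [0.597, 1.403].
Exact: lower = 0.561; upper = 1.314.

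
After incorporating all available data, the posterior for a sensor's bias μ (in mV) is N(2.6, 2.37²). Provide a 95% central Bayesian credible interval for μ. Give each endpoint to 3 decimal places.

[-2.045, 7.245]

The posterior is symmetric, so the 95% equal-tailed interval is μ = 2.6 ± z·2.37 with z = 1.960.
Half-width: 1.960 × 2.37 = 4.645.
2.6 − 4.645 = -2.045; 2.6 + 4.645 = 7.245.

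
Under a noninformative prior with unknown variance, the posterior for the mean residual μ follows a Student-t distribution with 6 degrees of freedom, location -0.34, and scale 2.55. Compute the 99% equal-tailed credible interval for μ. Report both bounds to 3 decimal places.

[-9.794, 9.114]

The t_6 distribution is symmetric; the 99% interval is -0.34 ± t·2.55 with t_{0.995,6} = 3.707.
Half-width: 3.707 × 2.55 = 9.454.
-0.34 − 9.454 = -9.794; -0.34 + 9.454 = 9.114.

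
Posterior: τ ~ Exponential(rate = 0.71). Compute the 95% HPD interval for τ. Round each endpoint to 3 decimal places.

The exponential density is strictly decreasing on [0, ∞), so the HPD interval is anchored at 0: [0, q] with P(τ ≤ q) = 0.95.
q = −ln(1 − 0.95) / 0.71 = 2.9957 / 0.71 = 4.219.

[0.000, 4.219]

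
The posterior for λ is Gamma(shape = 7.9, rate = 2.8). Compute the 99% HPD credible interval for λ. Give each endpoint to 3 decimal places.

The posterior is unimodal and skewed, so the HPD interval has equal density at both endpoints and is the shortest 99% interval.
Solving f(0.752) = f(5.776) with F(5.776) − F(0.752) = 0.99 gives [0.752, 5.776].
For comparison, the equal-tailed interval is [0.899, 6.067]; the HPD is narrower and shifted toward the mode.

[0.752, 5.776]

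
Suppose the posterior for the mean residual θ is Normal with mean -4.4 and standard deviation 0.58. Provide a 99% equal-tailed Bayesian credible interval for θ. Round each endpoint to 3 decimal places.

[-5.894, -2.906]

The posterior is symmetric, so the 99% equal-tailed interval is θ = -4.4 ± z·0.58 with z = 2.576.
Half-width: 2.576 × 0.58 = 1.494.
-4.4 − 1.494 = -5.894; -4.4 + 1.494 = -2.906.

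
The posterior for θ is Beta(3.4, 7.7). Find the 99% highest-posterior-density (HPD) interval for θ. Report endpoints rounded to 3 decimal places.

[0.037, 0.656]

The posterior is unimodal and skewed, so the HPD interval has equal density at both endpoints and is the shortest 99% interval.
Solving f(0.037) = f(0.656) with F(0.656) − F(0.037) = 0.99 gives [0.037, 0.656].
For comparison, the equal-tailed interval is [0.051, 0.680]; the HPD is narrower and shifted toward the mode.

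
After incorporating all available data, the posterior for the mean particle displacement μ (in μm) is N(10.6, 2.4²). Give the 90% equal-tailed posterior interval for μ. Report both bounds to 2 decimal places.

[6.65, 14.55]

The posterior is symmetric, so the 90% equal-tailed interval is μ = 10.6 ± z·2.4 with z = 1.645.
Half-width: 1.645 × 2.4 = 3.95.
10.6 − 3.95 = 6.65; 10.6 + 3.95 = 14.55.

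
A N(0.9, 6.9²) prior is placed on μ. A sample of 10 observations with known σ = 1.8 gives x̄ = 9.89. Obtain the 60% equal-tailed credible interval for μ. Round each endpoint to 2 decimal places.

Posterior precision = 1/6.9² + 10/1.8² = 0.0210 + 3.0864 = 3.1074, so posterior SD = 0.5673.
Posterior mean = (0.9/6.9² + 10·9.89/1.8²) / 3.1074 = 9.8292.
Interval: 9.8292 ± 0.842 × 0.5673 → [9.35, 10.31].

[9.35, 10.31]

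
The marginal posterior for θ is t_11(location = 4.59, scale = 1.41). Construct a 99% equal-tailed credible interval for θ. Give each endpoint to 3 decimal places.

[0.211, 8.969]

The t_11 distribution is symmetric; the 99% interval is 4.59 ± t·1.41 with t_{0.995,11} = 3.106.
Half-width: 3.106 × 1.41 = 4.379.
4.59 − 4.379 = 0.211; 4.59 + 4.379 = 8.969.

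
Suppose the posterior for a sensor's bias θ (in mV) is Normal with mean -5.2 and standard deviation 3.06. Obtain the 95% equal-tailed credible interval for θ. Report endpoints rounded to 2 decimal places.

The posterior is symmetric, so the 95% equal-tailed interval is θ = -5.2 ± z·3.06 with z = 1.960.
Half-width: 1.960 × 3.06 = 6.00.
-5.2 − 6.00 = -11.20; -5.2 + 6.00 = 0.80.

[-11.20, 0.80]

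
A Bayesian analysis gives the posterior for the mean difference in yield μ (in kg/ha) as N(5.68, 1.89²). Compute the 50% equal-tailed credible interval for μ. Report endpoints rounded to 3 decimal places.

The posterior is symmetric, so the 50% equal-tailed interval is μ = 5.68 ± z·1.89 with z = 0.674.
Half-width: 0.674 × 1.89 = 1.275.
5.68 − 1.275 = 4.405; 5.68 + 1.275 = 6.955.

[4.405, 6.955]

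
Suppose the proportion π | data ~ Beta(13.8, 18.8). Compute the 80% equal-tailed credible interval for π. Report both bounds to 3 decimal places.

[0.314, 0.535]

Posterior: Beta(13.8, 18.8).
Equal-tailed 80% interval: the 0.1 and 0.9 quantiles of Beta(13.8, 18.8).
Posterior mean ≈ 0.423, SD ≈ 0.085; a Normal approximation gives roughly [0.314, 0.533].
Exact: F⁻¹(0.1) = 0.314; F⁻¹(0.9) = 0.535.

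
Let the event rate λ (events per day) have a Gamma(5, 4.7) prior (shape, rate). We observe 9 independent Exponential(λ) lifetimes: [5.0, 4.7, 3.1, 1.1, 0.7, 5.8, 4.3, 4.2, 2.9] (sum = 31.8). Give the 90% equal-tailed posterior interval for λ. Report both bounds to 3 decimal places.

[0.232, 0.566]

Posterior: Gamma(5+9, 4.7+31.8) = Gamma(14, 36.5) (shape, rate).
Equal-tailed 90% interval: Gamma(14, 36.5) quantiles at 0.05 and 0.95.
Posterior mean ≈ 0.384, SD ≈ 0.103; a Normal approximation gives roughly [0.215, 0.552].
Exact: lower = 0.232; upper = 0.566.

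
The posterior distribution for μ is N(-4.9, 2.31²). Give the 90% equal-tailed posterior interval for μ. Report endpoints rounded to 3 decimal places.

[-8.700, -1.100]

The posterior is symmetric, so the 90% equal-tailed interval is μ = -4.9 ± z·2.31 with z = 1.645.
Half-width: 1.645 × 2.31 = 3.800.
-4.9 − 3.800 = -8.700; -4.9 + 3.800 = -1.100.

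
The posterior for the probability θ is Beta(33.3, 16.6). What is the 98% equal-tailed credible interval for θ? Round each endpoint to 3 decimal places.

Posterior: Beta(33.3, 16.6).
Equal-tailed 98% interval: the 0.01 and 0.99 quantiles of Beta(33.3, 16.6).
Posterior mean ≈ 0.667, SD ≈ 0.066; a Normal approximation gives roughly [0.514, 0.821].
Exact: F⁻¹(0.01) = 0.506; F⁻¹(0.99) = 0.809.

[0.506, 0.809]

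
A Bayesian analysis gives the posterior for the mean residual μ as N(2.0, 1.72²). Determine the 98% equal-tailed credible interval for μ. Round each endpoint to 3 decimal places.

[-2.001, 6.001]

The posterior is symmetric, so the 98% equal-tailed interval is μ = 2.0 ± z·1.72 with z = 2.326.
Half-width: 2.326 × 1.72 = 4.001.
2.0 − 4.001 = -2.001; 2.0 + 4.001 = 6.001.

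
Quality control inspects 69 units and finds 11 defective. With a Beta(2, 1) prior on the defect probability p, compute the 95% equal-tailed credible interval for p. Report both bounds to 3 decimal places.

[0.101, 0.277]

Posterior: Beta(2+11, 1+58) = Beta(13, 59).
Equal-tailed 95% interval: the 0.025 and 0.975 quantiles of Beta(13, 59).
Posterior mean ≈ 0.181, SD ≈ 0.045; a Normal approximation gives roughly [0.092, 0.269].
Exact: F⁻¹(0.025) = 0.101; F⁻¹(0.975) = 0.277.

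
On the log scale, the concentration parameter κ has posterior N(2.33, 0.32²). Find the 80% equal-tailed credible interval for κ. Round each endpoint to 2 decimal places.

[6.82, 15.49]

On the log scale the 80% interval is 2.33 ± 1.282 × 0.32 = [1.9199, 2.7401].
Exponentiate: [e^1.9199, e^2.7401] = [6.82, 15.49].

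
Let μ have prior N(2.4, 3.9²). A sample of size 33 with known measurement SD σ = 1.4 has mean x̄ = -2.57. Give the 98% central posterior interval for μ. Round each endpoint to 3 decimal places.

[-3.117, -1.985]

Posterior precision = 1/3.9² + 33/1.4² = 0.0657 + 16.8367 = 16.9025, so posterior SD = 0.2432.
Posterior mean = (2.4/3.9² + 33·-2.57/1.4²) / 16.9025 = -2.5507.
Interval: -2.5507 ± 2.326 × 0.2432 → [-3.117, -1.985].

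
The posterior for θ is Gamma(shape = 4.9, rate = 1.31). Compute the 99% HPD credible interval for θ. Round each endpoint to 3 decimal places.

The posterior is unimodal and skewed, so the HPD interval has equal density at both endpoints and is the shortest 99% interval.
Solving f(0.542) = f(8.861) with F(8.861) − F(0.542) = 0.99 gives [0.542, 8.861].
For comparison, the equal-tailed interval is [0.790, 9.493]; the HPD is narrower and shifted toward the mode.

[0.542, 8.861]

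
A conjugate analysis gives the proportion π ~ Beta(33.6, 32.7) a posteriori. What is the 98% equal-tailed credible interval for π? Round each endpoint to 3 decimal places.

Posterior: Beta(33.6, 32.7).
Equal-tailed 98% interval: the 0.01 and 0.99 quantiles of Beta(33.6, 32.7).
Posterior mean ≈ 0.507, SD ≈ 0.061; a Normal approximation gives roughly [0.365, 0.649].
Exact: F⁻¹(0.01) = 0.366; F⁻¹(0.99) = 0.647.

[0.366, 0.647]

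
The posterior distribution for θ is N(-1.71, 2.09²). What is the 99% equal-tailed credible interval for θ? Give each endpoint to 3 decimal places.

[-7.093, 3.673]

The posterior is symmetric, so the 99% equal-tailed interval is θ = -1.71 ± z·2.09 with z = 2.576.
Half-width: 2.576 × 2.09 = 5.383.
-1.71 − 5.383 = -7.093; -1.71 + 5.383 = 3.673.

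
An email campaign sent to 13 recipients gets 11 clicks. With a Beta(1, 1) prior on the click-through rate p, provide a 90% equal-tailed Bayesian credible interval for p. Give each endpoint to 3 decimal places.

[0.615, 0.939]

Posterior: Beta(1+11, 1+2) = Beta(12, 3).
Equal-tailed 90% interval: the 0.05 and 0.95 quantiles of Beta(12, 3).
Posterior mean ≈ 0.800, SD ≈ 0.100; a Normal approximation gives roughly [0.636, 0.964].
Exact: F⁻¹(0.05) = 0.615; F⁻¹(0.95) = 0.939.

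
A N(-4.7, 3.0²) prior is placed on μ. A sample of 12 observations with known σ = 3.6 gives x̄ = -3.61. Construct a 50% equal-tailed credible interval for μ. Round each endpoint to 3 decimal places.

[-4.389, -3.064]

Posterior precision = 1/3.0² + 12/3.6² = 0.1111 + 0.9259 = 1.0370, so posterior SD = 0.9820.
Posterior mean = (-4.7/3.0² + 12·-3.61/3.6²) / 1.0370 = -3.7268.
Interval: -3.7268 ± 0.674 × 0.9820 → [-4.389, -3.064].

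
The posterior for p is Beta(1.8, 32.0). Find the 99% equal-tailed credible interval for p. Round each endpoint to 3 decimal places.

Posterior: Beta(1.8, 32.0).
Equal-tailed 99% interval: the 0.005 and 0.995 quantiles of Beta(1.8, 32.0).
Posterior mean ≈ 0.053, SD ≈ 0.038; a Normal approximation gives roughly [-0.045, 0.151].
Exact: F⁻¹(0.005) = 0.002; F⁻¹(0.995) = 0.195.

[0.002, 0.195]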